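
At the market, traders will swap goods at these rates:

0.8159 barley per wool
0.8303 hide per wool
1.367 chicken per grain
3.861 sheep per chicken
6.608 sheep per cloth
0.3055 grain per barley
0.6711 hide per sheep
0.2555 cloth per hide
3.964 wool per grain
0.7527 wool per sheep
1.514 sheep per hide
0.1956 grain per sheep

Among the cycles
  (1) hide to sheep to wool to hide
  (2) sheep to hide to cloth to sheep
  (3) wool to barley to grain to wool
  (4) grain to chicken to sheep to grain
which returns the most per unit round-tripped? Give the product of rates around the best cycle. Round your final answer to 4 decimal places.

1.1330

(1) 1.514 × 0.7527 × 0.8303 = 0.94620
(2) 0.6711 × 0.2555 × 6.608 = 1.13305
(3) 0.8159 × 0.3055 × 3.964 = 0.98806
(4) 1.367 × 3.861 × 0.1956 = 1.03237
Highest is cycle (2) at 1.1330 (>1, arbitrage).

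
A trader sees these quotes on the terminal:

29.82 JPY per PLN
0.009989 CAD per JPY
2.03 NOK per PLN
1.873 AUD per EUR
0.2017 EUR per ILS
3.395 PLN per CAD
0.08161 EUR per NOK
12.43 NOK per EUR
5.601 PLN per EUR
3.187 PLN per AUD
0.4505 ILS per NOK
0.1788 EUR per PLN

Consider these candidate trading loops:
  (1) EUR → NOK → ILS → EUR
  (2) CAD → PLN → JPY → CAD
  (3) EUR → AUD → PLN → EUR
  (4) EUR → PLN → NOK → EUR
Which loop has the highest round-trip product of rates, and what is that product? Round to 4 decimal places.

1.1295

(1) 12.43 × 0.4505 × 0.2017 = 1.12946
(2) 3.395 × 29.82 × 0.009989 = 1.01128
(3) 1.873 × 3.187 × 0.1788 = 1.06730
(4) 5.601 × 2.03 × 0.08161 = 0.92791
Highest is cycle (1) at 1.1295 (>1, arbitrage).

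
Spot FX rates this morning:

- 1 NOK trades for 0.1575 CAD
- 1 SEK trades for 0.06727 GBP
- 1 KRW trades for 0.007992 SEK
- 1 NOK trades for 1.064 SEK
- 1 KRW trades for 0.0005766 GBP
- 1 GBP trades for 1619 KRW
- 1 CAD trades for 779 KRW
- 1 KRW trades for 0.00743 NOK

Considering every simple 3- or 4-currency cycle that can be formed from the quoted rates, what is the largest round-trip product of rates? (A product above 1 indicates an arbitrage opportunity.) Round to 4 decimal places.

0.9116

CAD→KRW→NOK→CAD: 779 × 0.00743 × 0.1575 = 0.91161
KRW→SEK→GBP→KRW: 0.007992 × 0.06727 × 1619 = 0.87041
KRW→NOK→SEK→GBP→KRW: 0.00743 × 1.064 × 0.06727 × 1619 = 0.86099
Maximum is CAD→KRW→NOK→CAD at 0.9116; no arbitrage — every cycle loses value.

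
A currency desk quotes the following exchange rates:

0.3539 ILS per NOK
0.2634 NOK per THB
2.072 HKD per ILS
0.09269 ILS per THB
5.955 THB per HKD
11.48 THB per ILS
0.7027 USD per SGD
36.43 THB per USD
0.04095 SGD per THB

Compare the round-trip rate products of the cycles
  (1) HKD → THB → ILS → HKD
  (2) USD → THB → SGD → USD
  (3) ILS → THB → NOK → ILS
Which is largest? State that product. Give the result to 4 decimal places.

(1) 5.955 × 0.09269 × 2.072 = 1.14368
(2) 36.43 × 0.04095 × 0.7027 = 1.04829
(3) 11.48 × 0.2634 × 0.3539 = 1.07013
Highest is cycle (1) at 1.1437 (>1, arbitrage).

1.1437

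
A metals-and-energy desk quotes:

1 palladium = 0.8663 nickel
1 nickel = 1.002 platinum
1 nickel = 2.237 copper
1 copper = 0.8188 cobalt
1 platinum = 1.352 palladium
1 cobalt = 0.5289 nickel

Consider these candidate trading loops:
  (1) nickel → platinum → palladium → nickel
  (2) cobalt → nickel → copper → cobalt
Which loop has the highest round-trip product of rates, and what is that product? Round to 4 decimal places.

(1) 1.002 × 1.352 × 0.8663 = 1.17358
(2) 0.5289 × 2.237 × 0.8188 = 0.96876
Highest is cycle (1) at 1.1736 (>1, arbitrage).

1.1736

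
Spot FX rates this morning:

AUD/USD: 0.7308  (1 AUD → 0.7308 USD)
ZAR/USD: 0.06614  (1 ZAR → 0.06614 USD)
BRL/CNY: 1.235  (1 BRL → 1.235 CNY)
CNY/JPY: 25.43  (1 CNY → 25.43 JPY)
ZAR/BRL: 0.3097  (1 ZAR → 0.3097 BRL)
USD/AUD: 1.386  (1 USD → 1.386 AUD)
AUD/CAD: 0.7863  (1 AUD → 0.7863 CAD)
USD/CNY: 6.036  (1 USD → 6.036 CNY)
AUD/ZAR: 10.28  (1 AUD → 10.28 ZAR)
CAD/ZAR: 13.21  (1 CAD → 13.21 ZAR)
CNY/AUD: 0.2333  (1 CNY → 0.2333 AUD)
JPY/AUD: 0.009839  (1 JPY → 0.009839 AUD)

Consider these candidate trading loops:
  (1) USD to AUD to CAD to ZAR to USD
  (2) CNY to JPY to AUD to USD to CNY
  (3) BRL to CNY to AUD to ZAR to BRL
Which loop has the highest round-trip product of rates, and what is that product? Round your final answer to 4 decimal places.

(1) 1.386 × 0.7863 × 13.21 × 0.06614 = 0.95218
(2) 25.43 × 0.009839 × 0.7308 × 6.036 = 1.10368
(3) 1.235 × 0.2333 × 10.28 × 0.3097 = 0.91731
Highest is cycle (2) at 1.1037 (>1, arbitrage).

1.1037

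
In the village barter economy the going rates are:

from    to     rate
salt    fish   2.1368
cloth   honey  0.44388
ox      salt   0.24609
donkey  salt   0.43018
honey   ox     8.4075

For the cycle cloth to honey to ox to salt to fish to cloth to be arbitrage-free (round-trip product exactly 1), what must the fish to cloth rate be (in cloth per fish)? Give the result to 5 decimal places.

Known legs of the cycle: 0.44388 × 8.4075 × 0.24609 × 2.1368 = 1.9624124688046632
For no arbitrage the full-cycle product must be 1, so the missing rate is 1 / 1.9624124688046632 ≈ 0.5095769.

0.50958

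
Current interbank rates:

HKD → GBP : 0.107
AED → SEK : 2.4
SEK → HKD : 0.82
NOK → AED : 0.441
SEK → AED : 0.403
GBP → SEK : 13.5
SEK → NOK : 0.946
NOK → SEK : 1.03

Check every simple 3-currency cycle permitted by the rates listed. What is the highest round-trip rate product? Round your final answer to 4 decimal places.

HKD→GBP→SEK→HKD: 0.107 × 13.5 × 0.82 = 1.18449
NOK→AED→SEK→NOK: 0.441 × 2.4 × 0.946 = 1.00125
Maximum is HKD→GBP→SEK→HKD at 1.1845; arbitrage exists.

1.1845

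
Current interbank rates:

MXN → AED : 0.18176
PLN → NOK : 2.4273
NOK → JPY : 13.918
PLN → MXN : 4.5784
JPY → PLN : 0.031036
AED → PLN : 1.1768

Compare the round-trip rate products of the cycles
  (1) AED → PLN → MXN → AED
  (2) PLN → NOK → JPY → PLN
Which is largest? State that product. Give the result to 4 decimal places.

(1) 1.1768 × 4.5784 × 0.18176 = 0.97930
(2) 2.4273 × 13.918 × 0.031036 = 1.04849
Highest is cycle (2) at 1.0485 (>1, arbitrage).

1.0485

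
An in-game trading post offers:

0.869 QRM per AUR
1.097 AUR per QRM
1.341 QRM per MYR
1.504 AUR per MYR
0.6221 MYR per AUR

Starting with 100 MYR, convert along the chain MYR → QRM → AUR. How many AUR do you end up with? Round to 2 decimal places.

100 MYR × 1.341 = 134.1 QRM
134.1 QRM × 1.097 = 147.1077 AUR

147.11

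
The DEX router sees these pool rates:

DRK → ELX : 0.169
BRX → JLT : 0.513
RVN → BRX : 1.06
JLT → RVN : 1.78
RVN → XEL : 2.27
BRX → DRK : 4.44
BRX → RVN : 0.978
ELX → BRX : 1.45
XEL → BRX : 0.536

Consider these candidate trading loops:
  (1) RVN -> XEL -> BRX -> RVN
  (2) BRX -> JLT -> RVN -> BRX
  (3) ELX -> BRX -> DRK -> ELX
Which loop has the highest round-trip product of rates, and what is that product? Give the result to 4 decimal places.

1.1900

(1) 2.27 × 0.536 × 0.978 = 1.18995
(2) 0.513 × 1.78 × 1.06 = 0.96793
(3) 1.45 × 4.44 × 0.169 = 1.08802
Highest is cycle (1) at 1.1900 (>1, arbitrage).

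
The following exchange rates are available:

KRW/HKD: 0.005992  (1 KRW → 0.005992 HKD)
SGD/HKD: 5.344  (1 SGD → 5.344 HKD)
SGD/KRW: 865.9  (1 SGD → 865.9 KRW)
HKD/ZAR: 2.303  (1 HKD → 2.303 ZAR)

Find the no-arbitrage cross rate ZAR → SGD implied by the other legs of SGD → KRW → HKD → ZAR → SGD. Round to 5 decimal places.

0.08369

Known legs of the cycle: 865.9 × 0.005992 × 2.303 = 11.9490528584
For no arbitrage the full-cycle product must be 1, so the missing rate is 1 / 11.9490528584 ≈ 0.0836886.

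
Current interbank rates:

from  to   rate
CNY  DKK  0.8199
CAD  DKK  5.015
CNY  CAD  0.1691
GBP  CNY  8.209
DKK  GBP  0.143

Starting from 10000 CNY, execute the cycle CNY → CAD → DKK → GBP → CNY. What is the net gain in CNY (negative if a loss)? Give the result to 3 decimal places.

10000 CNY × 0.1691 = 1691 CAD
1691 CAD × 5.015 = 8480.365 DKK
8480.365 DKK × 0.143 = 1212.692195 GBP
1212.692195 GBP × 8.209 = 9954.990228755 CNY
Net change: 9954.990228755 − 10000 = -45.009771245 CNY

-45.010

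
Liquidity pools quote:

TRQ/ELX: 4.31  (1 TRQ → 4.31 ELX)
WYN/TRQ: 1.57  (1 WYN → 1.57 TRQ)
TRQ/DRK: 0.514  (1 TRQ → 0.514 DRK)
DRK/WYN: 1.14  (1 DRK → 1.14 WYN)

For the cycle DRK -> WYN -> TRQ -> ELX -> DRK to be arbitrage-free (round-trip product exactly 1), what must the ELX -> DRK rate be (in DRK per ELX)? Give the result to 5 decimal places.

Known legs of the cycle: 1.14 × 1.57 × 4.31 = 7.714038
For no arbitrage the full-cycle product must be 1, so the missing rate is 1 / 7.714038 ≈ 0.1296338.

0.12963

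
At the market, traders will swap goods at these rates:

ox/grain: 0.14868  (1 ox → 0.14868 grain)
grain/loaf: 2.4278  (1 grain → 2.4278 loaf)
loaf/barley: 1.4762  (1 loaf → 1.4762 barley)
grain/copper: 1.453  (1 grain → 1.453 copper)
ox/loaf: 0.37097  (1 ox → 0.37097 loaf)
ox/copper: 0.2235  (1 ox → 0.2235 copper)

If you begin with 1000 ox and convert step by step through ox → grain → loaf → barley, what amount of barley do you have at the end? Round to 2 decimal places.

1000 ox × 0.14868 = 148.68 grain
148.68 grain × 2.4278 = 360.965304 loaf
360.965304 loaf × 1.4762 = 532.8569817648 barley

532.86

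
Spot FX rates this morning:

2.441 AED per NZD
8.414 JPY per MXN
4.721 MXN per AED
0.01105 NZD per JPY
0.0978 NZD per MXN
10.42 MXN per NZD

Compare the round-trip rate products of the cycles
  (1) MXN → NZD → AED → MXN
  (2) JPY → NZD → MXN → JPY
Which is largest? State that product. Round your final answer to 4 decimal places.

(1) 0.0978 × 2.441 × 4.721 = 1.12704
(2) 0.01105 × 10.42 × 8.414 = 0.96880
Highest is cycle (1) at 1.1270 (>1, arbitrage).

1.1270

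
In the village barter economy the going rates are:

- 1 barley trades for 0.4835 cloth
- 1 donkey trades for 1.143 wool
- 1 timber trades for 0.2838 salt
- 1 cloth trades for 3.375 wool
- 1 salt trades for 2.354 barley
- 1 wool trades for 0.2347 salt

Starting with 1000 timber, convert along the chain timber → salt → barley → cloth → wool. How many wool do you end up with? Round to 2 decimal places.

1090.16

1000 timber × 0.2838 = 283.8 salt
283.8 salt × 2.354 = 668.0652 barley
668.0652 barley × 0.4835 = 323.0095242 cloth
323.0095242 cloth × 3.375 = 1090.157144175 wool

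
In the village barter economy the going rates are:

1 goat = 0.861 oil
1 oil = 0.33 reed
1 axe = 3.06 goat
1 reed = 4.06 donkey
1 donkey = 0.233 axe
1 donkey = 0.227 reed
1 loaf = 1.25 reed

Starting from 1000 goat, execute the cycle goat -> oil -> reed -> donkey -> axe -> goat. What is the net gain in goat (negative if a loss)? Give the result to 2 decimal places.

-177.53

1000 goat × 0.861 = 861 oil
861 oil × 0.33 = 284.13 reed
284.13 reed × 4.06 = 1153.5678 donkey
1153.5678 donkey × 0.233 = 268.7812974 axe
268.7812974 axe × 3.06 = 822.470770044 goat
Net change: 822.470770044 − 1000 = -177.529229956 goat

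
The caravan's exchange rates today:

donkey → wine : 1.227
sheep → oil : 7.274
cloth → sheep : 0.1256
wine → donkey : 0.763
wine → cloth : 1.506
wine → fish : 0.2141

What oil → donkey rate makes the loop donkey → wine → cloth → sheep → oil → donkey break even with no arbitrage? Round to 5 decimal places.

0.59234

Known legs of the cycle: 1.227 × 1.506 × 0.1256 × 7.274 = 1.6882333324128
For no arbitrage the full-cycle product must be 1, so the missing rate is 1 / 1.6882333324128 ≈ 0.5923352.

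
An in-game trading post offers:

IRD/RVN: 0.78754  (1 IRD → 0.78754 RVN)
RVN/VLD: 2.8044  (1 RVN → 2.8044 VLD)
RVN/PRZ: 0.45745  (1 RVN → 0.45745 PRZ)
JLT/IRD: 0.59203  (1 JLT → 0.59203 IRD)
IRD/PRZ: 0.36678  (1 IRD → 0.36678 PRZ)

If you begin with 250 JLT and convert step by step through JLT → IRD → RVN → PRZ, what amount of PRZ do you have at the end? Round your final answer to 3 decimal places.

53.321

250 JLT × 0.59203 = 148.0075 IRD
148.0075 IRD × 0.78754 = 116.56182655 RVN
116.56182655 RVN × 0.45745 = 53.3212075552975 PRZ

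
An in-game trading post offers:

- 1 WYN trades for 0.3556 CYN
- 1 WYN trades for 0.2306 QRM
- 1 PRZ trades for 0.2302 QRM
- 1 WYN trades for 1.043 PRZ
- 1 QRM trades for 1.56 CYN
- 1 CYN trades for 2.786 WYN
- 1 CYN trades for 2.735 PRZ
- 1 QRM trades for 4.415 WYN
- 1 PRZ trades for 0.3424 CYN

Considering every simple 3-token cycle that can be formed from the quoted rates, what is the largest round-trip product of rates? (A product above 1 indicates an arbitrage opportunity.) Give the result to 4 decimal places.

1.0600

QRM→WYN→PRZ→QRM: 4.415 × 1.043 × 0.2302 = 1.06004
QRM→CYN→WYN→QRM: 1.56 × 2.786 × 0.2306 = 1.00222
WYN→PRZ→CYN→WYN: 1.043 × 0.3424 × 2.786 = 0.99495
QRM→CYN→PRZ→QRM: 1.56 × 2.735 × 0.2302 = 0.98217
Maximum is QRM→WYN→PRZ→QRM at 1.0600; arbitrage exists.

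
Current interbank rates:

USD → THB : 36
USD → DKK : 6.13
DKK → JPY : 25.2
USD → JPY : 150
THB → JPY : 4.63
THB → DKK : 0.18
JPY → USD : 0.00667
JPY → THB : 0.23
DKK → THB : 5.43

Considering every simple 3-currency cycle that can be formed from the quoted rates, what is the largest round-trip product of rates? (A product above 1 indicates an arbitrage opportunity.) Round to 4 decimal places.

1.1118

THB→JPY→USD→THB: 4.63 × 0.00667 × 36 = 1.11176
DKK→JPY→THB→DKK: 25.2 × 0.23 × 0.18 = 1.04328
DKK→JPY→USD→DKK: 25.2 × 0.00667 × 6.13 = 1.03035
Maximum is THB→JPY→USD→THB at 1.1118; arbitrage exists.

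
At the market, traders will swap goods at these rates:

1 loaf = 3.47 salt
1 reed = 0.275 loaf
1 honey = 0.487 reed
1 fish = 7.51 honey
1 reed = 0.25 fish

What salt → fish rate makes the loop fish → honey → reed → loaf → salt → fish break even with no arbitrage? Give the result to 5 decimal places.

0.28653

Known legs of the cycle: 7.51 × 0.487 × 0.275 × 3.47 = 3.4900453225
For no arbitrage the full-cycle product must be 1, so the missing rate is 1 / 3.4900453225 ≈ 0.2865292.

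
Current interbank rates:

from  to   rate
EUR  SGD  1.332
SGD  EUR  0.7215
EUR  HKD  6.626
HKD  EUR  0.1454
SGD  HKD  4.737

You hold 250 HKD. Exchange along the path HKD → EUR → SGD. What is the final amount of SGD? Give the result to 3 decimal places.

250 HKD × 0.1454 = 36.35 EUR
36.35 EUR × 1.332 = 48.4182 SGD

48.418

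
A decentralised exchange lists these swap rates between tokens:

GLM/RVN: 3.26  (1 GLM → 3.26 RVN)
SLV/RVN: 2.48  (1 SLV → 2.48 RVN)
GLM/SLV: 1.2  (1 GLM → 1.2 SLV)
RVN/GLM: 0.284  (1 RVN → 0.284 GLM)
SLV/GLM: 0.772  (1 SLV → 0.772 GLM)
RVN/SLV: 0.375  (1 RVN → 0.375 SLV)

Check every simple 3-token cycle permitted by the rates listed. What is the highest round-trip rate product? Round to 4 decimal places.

RVN→SLV→GLM→RVN: 0.375 × 0.772 × 3.26 = 0.94377
RVN→GLM→SLV→RVN: 0.284 × 1.2 × 2.48 = 0.84518
Maximum is RVN→SLV→GLM→RVN at 0.9438; no arbitrage — every cycle loses value.

0.9438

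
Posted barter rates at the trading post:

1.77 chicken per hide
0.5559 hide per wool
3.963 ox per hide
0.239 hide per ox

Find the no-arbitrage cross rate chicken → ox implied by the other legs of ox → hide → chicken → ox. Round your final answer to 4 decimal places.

Known legs of the cycle: 0.239 × 1.77 = 0.42303
For no arbitrage the full-cycle product must be 1, so the missing rate is 1 / 0.42303 ≈ 2.363899.

2.3639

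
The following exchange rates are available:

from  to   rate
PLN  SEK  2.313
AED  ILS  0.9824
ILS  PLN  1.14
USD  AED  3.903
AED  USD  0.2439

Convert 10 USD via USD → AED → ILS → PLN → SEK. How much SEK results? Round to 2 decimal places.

10 USD × 3.903 = 39.03 AED
39.03 AED × 0.9824 = 38.343072 ILS
38.343072 ILS × 1.14 = 43.71110208 PLN
43.71110208 PLN × 2.313 = 101.10377911104 SEK

101.10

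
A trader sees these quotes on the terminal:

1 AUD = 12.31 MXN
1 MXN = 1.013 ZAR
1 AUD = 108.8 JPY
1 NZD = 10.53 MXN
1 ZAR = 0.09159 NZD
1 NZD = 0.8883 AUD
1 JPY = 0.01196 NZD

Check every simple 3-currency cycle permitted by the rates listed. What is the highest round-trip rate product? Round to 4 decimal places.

1.1559

NZD→AUD→JPY→NZD: 0.8883 × 108.8 × 0.01196 = 1.15590
NZD→MXN→ZAR→NZD: 10.53 × 1.013 × 0.09159 = 0.97698
Maximum is NZD→AUD→JPY→NZD at 1.1559; arbitrage exists.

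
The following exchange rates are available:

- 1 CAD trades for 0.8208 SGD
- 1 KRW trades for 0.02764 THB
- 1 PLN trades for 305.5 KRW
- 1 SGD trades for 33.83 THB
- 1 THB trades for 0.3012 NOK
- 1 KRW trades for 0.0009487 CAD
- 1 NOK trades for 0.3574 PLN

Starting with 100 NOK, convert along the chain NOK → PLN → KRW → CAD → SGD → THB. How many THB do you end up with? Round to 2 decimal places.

287.63

100 NOK × 0.3574 = 35.74 PLN
35.74 PLN × 305.5 = 10918.57 KRW
10918.57 KRW × 0.0009487 = 10.358447359 CAD
10.358447359 CAD × 0.8208 = 8.5022135922672 SGD
8.5022135922672 SGD × 33.83 = 287.629885826399376 THB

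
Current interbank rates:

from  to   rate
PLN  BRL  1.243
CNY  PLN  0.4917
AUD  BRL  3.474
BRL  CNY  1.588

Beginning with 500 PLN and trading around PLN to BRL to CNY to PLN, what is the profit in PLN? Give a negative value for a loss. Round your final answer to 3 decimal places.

-14.721

500 PLN × 1.243 = 621.5 BRL
621.5 BRL × 1.588 = 986.942 CNY
986.942 CNY × 0.4917 = 485.2793814 PLN
Net change: 485.2793814 − 500 = -14.7206186 PLN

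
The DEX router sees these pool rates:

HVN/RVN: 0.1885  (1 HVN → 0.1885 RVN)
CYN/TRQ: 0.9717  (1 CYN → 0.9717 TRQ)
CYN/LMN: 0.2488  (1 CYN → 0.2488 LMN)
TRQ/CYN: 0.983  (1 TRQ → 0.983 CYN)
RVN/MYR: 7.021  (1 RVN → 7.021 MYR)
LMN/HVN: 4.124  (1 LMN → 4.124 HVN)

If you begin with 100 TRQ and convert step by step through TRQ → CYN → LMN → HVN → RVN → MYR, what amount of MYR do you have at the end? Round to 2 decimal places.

133.49

100 TRQ × 0.983 = 98.3 CYN
98.3 CYN × 0.2488 = 24.45704 LMN
24.45704 LMN × 4.124 = 100.86083296 HVN
100.86083296 HVN × 0.1885 = 19.01226701296 RVN
19.01226701296 RVN × 7.021 = 133.48512669799216 MYR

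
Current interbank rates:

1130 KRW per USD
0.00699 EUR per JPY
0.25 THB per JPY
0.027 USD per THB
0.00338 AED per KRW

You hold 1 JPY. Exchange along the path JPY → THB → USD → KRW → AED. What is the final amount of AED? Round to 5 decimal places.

0.02578

1 JPY × 0.25 = 0.25 THB
0.25 THB × 0.027 = 0.00675 USD
0.00675 USD × 1130 = 7.6275 KRW
7.6275 KRW × 0.00338 = 0.02578095 AED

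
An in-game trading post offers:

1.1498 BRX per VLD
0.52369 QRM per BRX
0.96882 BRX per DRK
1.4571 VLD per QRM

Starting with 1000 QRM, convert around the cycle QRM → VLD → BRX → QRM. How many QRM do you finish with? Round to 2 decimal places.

1000 QRM × 1.4571 = 1457.1 VLD
1457.1 VLD × 1.1498 = 1675.37358 BRX
1675.37358 BRX × 0.52369 = 877.3763901102 QRM

877.38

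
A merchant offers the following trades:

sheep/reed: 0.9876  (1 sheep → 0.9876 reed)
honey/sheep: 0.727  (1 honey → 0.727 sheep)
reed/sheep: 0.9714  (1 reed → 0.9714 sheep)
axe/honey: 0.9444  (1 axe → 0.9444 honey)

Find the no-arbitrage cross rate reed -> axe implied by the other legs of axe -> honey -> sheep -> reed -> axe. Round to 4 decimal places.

Known legs of the cycle: 0.9444 × 0.727 × 0.9876 = 0.67806522288
For no arbitrage the full-cycle product must be 1, so the missing rate is 1 / 0.67806522288 ≈ 1.474784.

1.4748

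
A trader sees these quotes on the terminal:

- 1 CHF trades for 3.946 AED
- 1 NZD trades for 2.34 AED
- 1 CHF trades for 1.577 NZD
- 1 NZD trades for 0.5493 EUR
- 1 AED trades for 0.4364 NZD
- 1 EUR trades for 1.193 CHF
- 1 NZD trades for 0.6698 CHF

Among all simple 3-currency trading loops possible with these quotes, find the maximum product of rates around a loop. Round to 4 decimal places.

NZD→CHF→AED→NZD: 0.6698 × 3.946 × 0.4364 = 1.15342
NZD→EUR→CHF→NZD: 0.5493 × 1.193 × 1.577 = 1.03343
Maximum is NZD→CHF→AED→NZD at 1.1534; arbitrage exists.

1.1534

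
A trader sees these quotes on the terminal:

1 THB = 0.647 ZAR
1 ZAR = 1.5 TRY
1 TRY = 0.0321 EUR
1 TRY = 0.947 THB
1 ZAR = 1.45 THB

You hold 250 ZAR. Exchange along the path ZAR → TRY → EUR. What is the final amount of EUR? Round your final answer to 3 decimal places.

250 ZAR × 1.5 = 375 TRY
375 TRY × 0.0321 = 12.0375 EUR

12.038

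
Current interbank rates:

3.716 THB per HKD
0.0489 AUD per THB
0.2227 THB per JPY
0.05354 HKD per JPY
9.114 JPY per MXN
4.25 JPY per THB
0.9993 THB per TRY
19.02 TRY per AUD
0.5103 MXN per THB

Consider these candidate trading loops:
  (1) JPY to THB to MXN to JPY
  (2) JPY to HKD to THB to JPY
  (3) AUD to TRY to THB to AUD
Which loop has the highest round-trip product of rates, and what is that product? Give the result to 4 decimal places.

(1) 0.2227 × 0.5103 × 9.114 = 1.03575
(2) 0.05354 × 3.716 × 4.25 = 0.84556
(3) 19.02 × 0.9993 × 0.0489 = 0.92943
Highest is cycle (1) at 1.0357 (>1, arbitrage).

1.0357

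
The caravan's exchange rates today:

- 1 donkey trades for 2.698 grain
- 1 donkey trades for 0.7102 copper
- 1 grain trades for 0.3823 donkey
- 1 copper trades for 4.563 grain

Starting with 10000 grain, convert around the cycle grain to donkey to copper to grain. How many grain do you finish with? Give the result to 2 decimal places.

10000 grain × 0.3823 = 3823 donkey
3823 donkey × 0.7102 = 2715.0946 copper
2715.0946 copper × 4.563 = 12388.9766598 grain

12388.98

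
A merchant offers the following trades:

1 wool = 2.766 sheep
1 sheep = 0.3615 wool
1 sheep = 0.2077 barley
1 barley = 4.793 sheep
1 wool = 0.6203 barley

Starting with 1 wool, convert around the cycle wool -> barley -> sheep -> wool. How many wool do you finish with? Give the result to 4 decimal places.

1.0748

1 wool × 0.6203 = 0.6203 barley
0.6203 barley × 4.793 = 2.9730979 sheep
2.9730979 sheep × 0.3615 = 1.07477489085 wool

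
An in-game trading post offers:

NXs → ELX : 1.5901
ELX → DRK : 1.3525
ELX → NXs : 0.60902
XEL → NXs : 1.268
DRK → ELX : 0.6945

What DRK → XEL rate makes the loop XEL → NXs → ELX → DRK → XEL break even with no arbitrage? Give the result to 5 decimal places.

0.36671

Known legs of the cycle: 1.268 × 1.5901 × 1.3525 = 2.726973797
For no arbitrage the full-cycle product must be 1, so the missing rate is 1 / 2.726973797 ≈ 0.3667069.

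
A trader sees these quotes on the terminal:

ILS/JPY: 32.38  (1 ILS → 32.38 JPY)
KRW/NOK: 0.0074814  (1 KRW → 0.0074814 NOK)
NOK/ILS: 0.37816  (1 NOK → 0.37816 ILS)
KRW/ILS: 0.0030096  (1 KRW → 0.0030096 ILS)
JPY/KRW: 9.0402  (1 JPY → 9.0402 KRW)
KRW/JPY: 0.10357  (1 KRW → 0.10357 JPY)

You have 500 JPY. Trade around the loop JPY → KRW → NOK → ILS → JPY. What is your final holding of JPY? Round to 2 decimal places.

500 JPY × 9.0402 = 4520.1 KRW
4520.1 KRW × 0.0074814 = 33.81667614 NOK
33.81667614 NOK × 0.37816 = 12.7881142491024 ILS
12.7881142491024 ILS × 32.38 = 414.079139385935712 JPY

414.08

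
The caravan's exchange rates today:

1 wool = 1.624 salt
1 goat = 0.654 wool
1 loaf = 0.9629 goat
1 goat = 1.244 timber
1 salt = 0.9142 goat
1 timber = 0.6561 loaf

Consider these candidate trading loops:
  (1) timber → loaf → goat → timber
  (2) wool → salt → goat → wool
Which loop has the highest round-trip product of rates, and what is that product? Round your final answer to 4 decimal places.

0.9710

(1) 0.6561 × 0.9629 × 1.244 = 0.78591
(2) 1.624 × 0.9142 × 0.654 = 0.97097
Highest is cycle (2) at 0.9710 (≤1, no arbitrage).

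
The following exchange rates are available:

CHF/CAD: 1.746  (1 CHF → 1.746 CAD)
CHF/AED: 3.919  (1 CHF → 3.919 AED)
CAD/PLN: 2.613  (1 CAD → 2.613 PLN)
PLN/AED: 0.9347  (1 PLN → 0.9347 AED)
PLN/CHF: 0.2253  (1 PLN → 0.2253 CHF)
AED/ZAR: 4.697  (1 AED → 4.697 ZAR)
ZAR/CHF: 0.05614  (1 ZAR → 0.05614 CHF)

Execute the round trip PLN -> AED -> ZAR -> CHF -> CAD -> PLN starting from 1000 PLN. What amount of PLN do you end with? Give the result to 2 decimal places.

1000 PLN × 0.9347 = 934.7 AED
934.7 AED × 4.697 = 4390.2859 ZAR
4390.2859 ZAR × 0.05614 = 246.470650426 CHF
246.470650426 CHF × 1.746 = 430.337755643796 CAD
430.337755643796 CAD × 2.613 = 1124.472555497238948 PLN

1124.47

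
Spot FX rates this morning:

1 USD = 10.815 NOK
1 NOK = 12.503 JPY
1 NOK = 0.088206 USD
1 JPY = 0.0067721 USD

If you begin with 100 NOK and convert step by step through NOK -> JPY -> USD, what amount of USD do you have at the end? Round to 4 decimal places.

100 NOK × 12.503 = 1250.3 JPY
1250.3 JPY × 0.0067721 = 8.46715663 USD

8.4672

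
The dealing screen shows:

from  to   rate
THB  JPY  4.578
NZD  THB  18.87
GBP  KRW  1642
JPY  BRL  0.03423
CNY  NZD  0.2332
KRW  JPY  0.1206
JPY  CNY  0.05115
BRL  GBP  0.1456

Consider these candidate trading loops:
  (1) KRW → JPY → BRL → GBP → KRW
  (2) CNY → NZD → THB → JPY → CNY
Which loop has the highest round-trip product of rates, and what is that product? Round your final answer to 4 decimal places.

1.0304

(1) 0.1206 × 0.03423 × 0.1456 × 1642 = 0.98694
(2) 0.2332 × 18.87 × 4.578 × 0.05115 = 1.03044
Highest is cycle (2) at 1.0304 (>1, arbitrage).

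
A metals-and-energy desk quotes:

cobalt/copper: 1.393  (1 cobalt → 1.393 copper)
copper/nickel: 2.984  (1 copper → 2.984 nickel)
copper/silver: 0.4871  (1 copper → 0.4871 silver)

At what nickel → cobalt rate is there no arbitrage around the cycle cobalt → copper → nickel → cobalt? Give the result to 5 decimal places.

0.24057

Known legs of the cycle: 1.393 × 2.984 = 4.156712
For no arbitrage the full-cycle product must be 1, so the missing rate is 1 / 4.156712 ≈ 0.2405748.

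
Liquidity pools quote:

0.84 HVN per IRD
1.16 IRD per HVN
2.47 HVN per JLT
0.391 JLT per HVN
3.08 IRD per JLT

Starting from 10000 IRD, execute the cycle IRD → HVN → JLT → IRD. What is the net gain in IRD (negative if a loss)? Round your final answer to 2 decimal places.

115.95

10000 IRD × 0.84 = 8400 HVN
8400 HVN × 0.391 = 3284.4 JLT
3284.4 JLT × 3.08 = 10115.952 IRD
Net change: 10115.952 − 10000 = 115.952 IRD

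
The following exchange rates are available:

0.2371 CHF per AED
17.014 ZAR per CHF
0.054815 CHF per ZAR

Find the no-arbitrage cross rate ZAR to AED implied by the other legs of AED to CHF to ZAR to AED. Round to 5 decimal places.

0.24789

Known legs of the cycle: 0.2371 × 17.014 = 4.0340194
For no arbitrage the full-cycle product must be 1, so the missing rate is 1 / 4.0340194 ≈ 0.2478917.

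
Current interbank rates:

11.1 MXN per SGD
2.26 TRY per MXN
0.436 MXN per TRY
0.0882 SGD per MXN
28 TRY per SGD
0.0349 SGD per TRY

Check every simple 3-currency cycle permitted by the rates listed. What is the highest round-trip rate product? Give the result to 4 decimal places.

SGD→TRY→MXN→SGD: 28 × 0.436 × 0.0882 = 1.07675
SGD→MXN→TRY→SGD: 11.1 × 2.26 × 0.0349 = 0.87550
Maximum is SGD→TRY→MXN→SGD at 1.0767; arbitrage exists.

1.0767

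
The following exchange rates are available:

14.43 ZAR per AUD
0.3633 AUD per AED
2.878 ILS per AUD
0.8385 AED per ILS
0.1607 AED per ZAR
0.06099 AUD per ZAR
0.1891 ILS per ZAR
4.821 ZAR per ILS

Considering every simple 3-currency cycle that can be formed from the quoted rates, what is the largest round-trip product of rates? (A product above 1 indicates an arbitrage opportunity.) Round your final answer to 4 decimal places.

ILS→AED→AUD→ILS: 0.8385 × 0.3633 × 2.878 = 0.87672
ZAR→AUD→ILS→ZAR: 0.06099 × 2.878 × 4.821 = 0.84623
ZAR→AED→AUD→ZAR: 0.1607 × 0.3633 × 14.43 = 0.84246
Maximum is ILS→AED→AUD→ILS at 0.8767; no arbitrage — every cycle loses value.

0.8767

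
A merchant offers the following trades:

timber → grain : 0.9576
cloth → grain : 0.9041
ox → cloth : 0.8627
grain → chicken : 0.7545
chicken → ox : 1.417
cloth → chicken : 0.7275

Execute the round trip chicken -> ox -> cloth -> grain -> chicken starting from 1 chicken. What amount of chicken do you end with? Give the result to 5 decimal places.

0.83388

1 chicken × 1.417 = 1.417 ox
1.417 ox × 0.8627 = 1.2224459 cloth
1.2224459 cloth × 0.9041 = 1.10521333819 grain
1.10521333819 grain × 0.7545 = 0.833883463664355 chicken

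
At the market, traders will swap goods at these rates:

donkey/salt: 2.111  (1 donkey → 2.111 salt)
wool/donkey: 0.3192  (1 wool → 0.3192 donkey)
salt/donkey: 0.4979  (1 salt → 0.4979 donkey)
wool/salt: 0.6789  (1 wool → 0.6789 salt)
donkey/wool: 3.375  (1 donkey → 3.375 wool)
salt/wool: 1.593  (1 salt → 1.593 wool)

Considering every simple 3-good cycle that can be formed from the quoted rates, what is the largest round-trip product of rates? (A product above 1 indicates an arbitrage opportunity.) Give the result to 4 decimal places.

1.1408

donkey→wool→salt→donkey: 3.375 × 0.6789 × 0.4979 = 1.14083
donkey→salt→wool→donkey: 2.111 × 1.593 × 0.3192 = 1.07341
Maximum is donkey→wool→salt→donkey at 1.1408; arbitrage exists.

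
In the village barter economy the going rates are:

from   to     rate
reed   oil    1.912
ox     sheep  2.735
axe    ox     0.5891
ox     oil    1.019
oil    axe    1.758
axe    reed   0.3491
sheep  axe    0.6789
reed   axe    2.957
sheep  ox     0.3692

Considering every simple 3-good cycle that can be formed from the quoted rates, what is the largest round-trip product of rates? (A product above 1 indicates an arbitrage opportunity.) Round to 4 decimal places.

oil→axe→reed→oil: 1.758 × 0.3491 × 1.912 = 1.17343
ox→sheep→axe→ox: 2.735 × 0.6789 × 0.5891 = 1.09384
oil→axe→ox→oil: 1.758 × 0.5891 × 1.019 = 1.05531
Maximum is oil→axe→reed→oil at 1.1734; arbitrage exists.

1.1734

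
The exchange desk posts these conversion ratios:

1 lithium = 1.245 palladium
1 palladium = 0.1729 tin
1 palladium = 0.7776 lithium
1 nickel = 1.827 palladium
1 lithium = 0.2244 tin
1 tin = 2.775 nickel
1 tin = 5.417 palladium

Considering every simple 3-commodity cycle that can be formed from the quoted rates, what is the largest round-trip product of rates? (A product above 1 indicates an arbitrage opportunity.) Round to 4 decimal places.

palladium→lithium→tin→palladium: 0.7776 × 0.2244 × 5.417 = 0.94523
nickel→palladium→tin→nickel: 1.827 × 0.1729 × 2.775 = 0.87659
Maximum is palladium→lithium→tin→palladium at 0.9452; no arbitrage — every cycle loses value.

0.9452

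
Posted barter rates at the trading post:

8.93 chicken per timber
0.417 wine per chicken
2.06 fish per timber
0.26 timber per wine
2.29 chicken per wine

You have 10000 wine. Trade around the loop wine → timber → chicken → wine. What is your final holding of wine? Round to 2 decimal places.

9681.91

10000 wine × 0.26 = 2600 timber
2600 timber × 8.93 = 23218 chicken
23218 chicken × 0.417 = 9681.906 wine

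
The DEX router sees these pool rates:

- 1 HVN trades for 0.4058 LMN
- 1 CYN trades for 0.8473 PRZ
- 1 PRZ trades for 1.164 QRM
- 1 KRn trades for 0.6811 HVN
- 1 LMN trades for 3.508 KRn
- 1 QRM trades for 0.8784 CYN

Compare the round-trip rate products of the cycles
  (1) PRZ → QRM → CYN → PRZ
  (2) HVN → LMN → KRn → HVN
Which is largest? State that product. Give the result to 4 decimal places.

0.9696

(1) 1.164 × 0.8784 × 0.8473 = 0.86633
(2) 0.4058 × 3.508 × 0.6811 = 0.96958
Highest is cycle (2) at 0.9696 (≤1, no arbitrage).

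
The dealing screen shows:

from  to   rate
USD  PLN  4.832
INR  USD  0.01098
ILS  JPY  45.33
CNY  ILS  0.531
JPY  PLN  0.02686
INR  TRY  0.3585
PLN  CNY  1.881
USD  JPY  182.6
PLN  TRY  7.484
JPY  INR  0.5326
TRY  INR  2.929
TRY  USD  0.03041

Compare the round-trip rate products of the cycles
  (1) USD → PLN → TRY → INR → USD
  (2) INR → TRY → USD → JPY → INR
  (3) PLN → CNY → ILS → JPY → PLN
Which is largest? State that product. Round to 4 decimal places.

(1) 4.832 × 7.484 × 2.929 × 0.01098 = 1.16301
(2) 0.3585 × 0.03041 × 182.6 × 0.5326 = 1.06025
(3) 1.881 × 0.531 × 45.33 × 0.02686 = 1.21612
Highest is cycle (3) at 1.2161 (>1, arbitrage).

1.2161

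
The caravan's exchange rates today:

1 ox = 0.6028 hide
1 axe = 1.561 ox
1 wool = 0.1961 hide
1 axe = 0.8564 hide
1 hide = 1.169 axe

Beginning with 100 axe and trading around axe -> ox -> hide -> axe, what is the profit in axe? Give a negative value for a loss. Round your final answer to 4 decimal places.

9.9995

100 axe × 1.561 = 156.1 ox
156.1 ox × 0.6028 = 94.09708 hide
94.09708 hide × 1.169 = 109.99948652 axe
Net change: 109.99948652 − 100 = 9.99948652 axe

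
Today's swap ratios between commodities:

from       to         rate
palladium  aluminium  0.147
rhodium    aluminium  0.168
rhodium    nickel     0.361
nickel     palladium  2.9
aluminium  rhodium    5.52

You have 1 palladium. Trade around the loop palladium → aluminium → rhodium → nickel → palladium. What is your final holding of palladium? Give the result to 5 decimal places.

0.84950

1 palladium × 0.147 = 0.147 aluminium
0.147 aluminium × 5.52 = 0.81144 rhodium
0.81144 rhodium × 0.361 = 0.29292984 nickel
0.29292984 nickel × 2.9 = 0.849496536 palladium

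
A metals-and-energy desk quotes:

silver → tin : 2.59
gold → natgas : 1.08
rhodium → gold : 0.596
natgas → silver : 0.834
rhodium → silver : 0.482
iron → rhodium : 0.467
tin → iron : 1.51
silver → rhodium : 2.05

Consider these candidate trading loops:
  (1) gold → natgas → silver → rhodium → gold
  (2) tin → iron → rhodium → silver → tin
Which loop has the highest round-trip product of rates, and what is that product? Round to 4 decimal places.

(1) 1.08 × 0.834 × 2.05 × 0.596 = 1.10050
(2) 1.51 × 0.467 × 0.482 × 2.59 = 0.88032
Highest is cycle (1) at 1.1005 (>1, arbitrage).

1.1005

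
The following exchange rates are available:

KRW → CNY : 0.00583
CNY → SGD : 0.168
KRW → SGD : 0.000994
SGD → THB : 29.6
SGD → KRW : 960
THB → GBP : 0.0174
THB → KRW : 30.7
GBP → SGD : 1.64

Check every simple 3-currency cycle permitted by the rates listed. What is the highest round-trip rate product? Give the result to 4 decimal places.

KRW→CNY→SGD→KRW: 0.00583 × 0.168 × 960 = 0.94026
KRW→SGD→THB→KRW: 0.000994 × 29.6 × 30.7 = 0.90327
GBP→SGD→THB→GBP: 1.64 × 29.6 × 0.0174 = 0.84467
Maximum is KRW→CNY→SGD→KRW at 0.9403; no arbitrage — every cycle loses value.

0.9403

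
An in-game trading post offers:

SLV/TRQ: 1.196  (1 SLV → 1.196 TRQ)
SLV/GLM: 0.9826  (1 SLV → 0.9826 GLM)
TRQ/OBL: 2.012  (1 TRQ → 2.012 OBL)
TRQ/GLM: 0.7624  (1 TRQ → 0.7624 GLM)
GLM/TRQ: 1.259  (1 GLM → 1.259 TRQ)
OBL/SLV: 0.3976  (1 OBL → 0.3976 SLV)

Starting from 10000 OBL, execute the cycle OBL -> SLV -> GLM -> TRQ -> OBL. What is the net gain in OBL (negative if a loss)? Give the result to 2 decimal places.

10000 OBL × 0.3976 = 3976 SLV
3976 SLV × 0.9826 = 3906.8176 GLM
3906.8176 GLM × 1.259 = 4918.6833584 TRQ
4918.6833584 TRQ × 2.012 = 9896.3909171008 OBL
Net change: 9896.3909171008 − 10000 = -103.6090828992 OBL

-103.61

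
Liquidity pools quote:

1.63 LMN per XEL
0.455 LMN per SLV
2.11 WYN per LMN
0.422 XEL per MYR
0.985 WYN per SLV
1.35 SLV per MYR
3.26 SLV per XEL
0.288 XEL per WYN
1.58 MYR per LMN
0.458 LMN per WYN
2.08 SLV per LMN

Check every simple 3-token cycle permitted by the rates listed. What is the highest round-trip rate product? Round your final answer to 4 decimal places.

LMN→MYR→XEL→LMN: 1.58 × 0.422 × 1.63 = 1.08682
WYN→XEL→LMN→WYN: 0.288 × 1.63 × 2.11 = 0.99052
LMN→MYR→SLV→LMN: 1.58 × 1.35 × 0.455 = 0.97052
WYN→LMN→SLV→WYN: 0.458 × 2.08 × 0.985 = 0.93835
WYN→XEL→SLV→WYN: 0.288 × 3.26 × 0.985 = 0.92480
Maximum is LMN→MYR→XEL→LMN at 1.0868; arbitrage exists.

1.0868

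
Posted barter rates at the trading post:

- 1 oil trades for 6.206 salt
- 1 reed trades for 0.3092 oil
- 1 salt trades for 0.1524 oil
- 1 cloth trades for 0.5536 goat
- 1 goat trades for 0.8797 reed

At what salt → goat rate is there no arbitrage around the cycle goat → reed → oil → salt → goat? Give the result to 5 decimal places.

Known legs of the cycle: 0.8797 × 0.3092 × 6.206 = 1.68805210744
For no arbitrage the full-cycle product must be 1, so the missing rate is 1 / 1.68805210744 ≈ 0.5923988.

0.59240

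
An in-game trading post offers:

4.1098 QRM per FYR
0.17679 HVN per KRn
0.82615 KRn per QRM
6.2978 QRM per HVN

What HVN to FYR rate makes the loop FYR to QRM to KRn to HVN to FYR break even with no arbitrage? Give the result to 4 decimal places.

1.6660

Known legs of the cycle: 4.1098 × 0.82615 × 0.17679 = 0.6002570794233
For no arbitrage the full-cycle product must be 1, so the missing rate is 1 / 0.6002570794233 ≈ 1.665953.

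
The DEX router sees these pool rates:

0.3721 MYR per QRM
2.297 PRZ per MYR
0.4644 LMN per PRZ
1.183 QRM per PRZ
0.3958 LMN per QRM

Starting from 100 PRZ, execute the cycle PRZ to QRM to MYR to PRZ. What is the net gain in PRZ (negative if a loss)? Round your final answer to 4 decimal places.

100 PRZ × 1.183 = 118.3 QRM
118.3 QRM × 0.3721 = 44.01943 MYR
44.01943 MYR × 2.297 = 101.11263071 PRZ
Net change: 101.11263071 − 100 = 1.11263071 PRZ

1.1126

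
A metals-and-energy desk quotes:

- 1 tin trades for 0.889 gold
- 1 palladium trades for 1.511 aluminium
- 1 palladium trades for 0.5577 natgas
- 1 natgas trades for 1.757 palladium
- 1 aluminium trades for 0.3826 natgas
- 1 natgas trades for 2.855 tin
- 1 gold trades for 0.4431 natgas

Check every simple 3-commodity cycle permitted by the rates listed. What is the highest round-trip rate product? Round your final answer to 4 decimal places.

gold→natgas→tin→gold: 0.4431 × 2.855 × 0.889 = 1.12463
palladium→aluminium→natgas→palladium: 1.511 × 0.3826 × 1.757 = 1.01574
Maximum is gold→natgas→tin→gold at 1.1246; arbitrage exists.

1.1246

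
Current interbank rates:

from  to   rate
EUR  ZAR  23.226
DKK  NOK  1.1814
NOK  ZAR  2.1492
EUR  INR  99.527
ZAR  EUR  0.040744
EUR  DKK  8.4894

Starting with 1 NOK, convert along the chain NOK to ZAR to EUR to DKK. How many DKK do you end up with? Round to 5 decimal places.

1 NOK × 2.1492 = 2.1492 ZAR
2.1492 ZAR × 0.040744 = 0.0875670048 EUR
0.0875670048 EUR × 8.4894 = 0.74339133054912 DKK

0.74339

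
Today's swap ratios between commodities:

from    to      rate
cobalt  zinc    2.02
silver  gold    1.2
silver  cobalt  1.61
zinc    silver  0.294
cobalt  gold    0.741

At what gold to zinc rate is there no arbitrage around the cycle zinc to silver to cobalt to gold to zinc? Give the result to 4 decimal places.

Known legs of the cycle: 0.294 × 1.61 × 0.741 = 0.35074494
For no arbitrage the full-cycle product must be 1, so the missing rate is 1 / 0.35074494 ≈ 2.851075.

2.8511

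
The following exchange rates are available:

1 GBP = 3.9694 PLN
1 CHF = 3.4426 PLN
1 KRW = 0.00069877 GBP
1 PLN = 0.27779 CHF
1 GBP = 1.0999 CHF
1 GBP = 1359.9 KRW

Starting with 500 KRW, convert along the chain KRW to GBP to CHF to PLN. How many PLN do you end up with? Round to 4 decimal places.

1.3230

500 KRW × 0.00069877 = 0.349385 GBP
0.349385 GBP × 1.0999 = 0.3842885615 CHF
0.3842885615 CHF × 3.4426 = 1.3229518018199 PLN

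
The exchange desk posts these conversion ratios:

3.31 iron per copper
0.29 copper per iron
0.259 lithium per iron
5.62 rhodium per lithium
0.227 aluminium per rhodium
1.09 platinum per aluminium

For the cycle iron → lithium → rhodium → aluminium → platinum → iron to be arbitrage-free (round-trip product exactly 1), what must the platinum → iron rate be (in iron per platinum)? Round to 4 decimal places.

2.7766

Known legs of the cycle: 0.259 × 5.62 × 0.227 × 1.09 = 0.3601541594
For no arbitrage the full-cycle product must be 1, so the missing rate is 1 / 0.3601541594 ≈ 2.776589.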